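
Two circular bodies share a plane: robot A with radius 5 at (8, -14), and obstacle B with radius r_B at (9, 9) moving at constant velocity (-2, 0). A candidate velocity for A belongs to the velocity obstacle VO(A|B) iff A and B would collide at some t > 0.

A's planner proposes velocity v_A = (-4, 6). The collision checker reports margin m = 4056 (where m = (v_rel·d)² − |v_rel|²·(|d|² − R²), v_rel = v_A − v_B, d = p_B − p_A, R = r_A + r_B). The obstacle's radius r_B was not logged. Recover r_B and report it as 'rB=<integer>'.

m = 4056
d = (1, 23);  v_rel = (-2, 6),  |v_rel|² = 40
v_rel×d = (-2)·(23) − (6)·(1) = -52
since m = R²·40 − (-52)²:  R² = (2704 + 4056) / 40 = 169
R = √169 = 13  ⇒  r_B = 13 − 5 = 8

rB=8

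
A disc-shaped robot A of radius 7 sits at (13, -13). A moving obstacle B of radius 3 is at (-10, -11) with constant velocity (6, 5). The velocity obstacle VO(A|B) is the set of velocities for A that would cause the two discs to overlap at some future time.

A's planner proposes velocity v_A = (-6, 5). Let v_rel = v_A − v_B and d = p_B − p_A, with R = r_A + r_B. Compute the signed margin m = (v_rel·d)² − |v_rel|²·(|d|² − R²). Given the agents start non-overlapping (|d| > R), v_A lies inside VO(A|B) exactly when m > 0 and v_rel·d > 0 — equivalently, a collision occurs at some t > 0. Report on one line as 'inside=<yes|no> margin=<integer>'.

d = (-23, 2),  |d|² = 533;  R = 7+3 = 10,  c = 533−10² = 433
v_rel = (-12, 0),  |v_rel|² = 144;  v_rel·d = (-12)·(-23) + (0)·(2) = 276
144·t² − 552·t + 433 = 0  ⇒  m = 276² − 144·433 = 13824
m = 13824 > 0,  v_rel·d = 276 > 0  ⇒  inside

inside=yes margin=13824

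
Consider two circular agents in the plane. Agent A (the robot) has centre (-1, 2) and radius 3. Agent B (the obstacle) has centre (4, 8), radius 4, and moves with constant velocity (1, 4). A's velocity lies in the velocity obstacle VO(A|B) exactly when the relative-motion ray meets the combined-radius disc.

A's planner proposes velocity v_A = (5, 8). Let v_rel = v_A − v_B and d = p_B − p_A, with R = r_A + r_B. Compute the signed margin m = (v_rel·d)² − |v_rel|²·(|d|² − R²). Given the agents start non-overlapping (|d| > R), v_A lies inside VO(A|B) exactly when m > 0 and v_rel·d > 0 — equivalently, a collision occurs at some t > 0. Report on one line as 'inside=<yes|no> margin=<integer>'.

d = (5, 6),  |d|² = 61;  R = 3+4 = 7,  c = 61−7² = 12
v_rel = (4, 4),  |v_rel|² = 32;  v_rel·d = (4)·(5) + (4)·(6) = 44
32·t² − 88·t + 12 = 0  ⇒  m = 44² − 32·12 = 1552
m = 1552 > 0,  v_rel·d = 44 > 0  ⇒  inside

inside=yes margin=1552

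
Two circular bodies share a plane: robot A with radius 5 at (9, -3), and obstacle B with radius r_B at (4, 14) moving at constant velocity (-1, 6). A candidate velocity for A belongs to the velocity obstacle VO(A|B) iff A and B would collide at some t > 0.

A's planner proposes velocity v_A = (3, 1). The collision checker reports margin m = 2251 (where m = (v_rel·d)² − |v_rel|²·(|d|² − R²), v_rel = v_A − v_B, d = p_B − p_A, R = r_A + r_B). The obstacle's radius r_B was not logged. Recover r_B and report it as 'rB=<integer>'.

m = 2251
d = (-5, 17);  v_rel = (4, -5),  |v_rel|² = 41
v_rel×d = (4)·(17) − (-5)·(-5) = 43
since m = R²·41 − 43²:  R² = (1849 + 2251) / 41 = 100
R = √100 = 10  ⇒  r_B = 10 − 5 = 5

rB=5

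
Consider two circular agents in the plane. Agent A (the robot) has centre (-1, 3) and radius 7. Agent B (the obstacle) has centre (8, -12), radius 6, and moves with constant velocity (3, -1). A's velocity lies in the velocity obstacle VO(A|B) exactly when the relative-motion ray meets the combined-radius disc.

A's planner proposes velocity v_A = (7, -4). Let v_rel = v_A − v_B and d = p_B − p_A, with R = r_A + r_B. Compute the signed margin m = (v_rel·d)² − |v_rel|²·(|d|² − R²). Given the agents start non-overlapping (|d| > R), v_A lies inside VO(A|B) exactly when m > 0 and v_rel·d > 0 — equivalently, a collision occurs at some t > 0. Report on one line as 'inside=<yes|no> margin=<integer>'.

d = (9, -15),  |d|² = 306;  R = 7+6 = 13,  c = 306−13² = 137
v_rel = (4, -3),  |v_rel|² = 25;  v_rel·d = (4)·(9) + (-3)·(-15) = 81
25·t² − 162·t + 137 = 0  ⇒  m = 81² − 25·137 = 3136
m = 3136 > 0,  v_rel·d = 81 > 0  ⇒  inside

inside=yes margin=3136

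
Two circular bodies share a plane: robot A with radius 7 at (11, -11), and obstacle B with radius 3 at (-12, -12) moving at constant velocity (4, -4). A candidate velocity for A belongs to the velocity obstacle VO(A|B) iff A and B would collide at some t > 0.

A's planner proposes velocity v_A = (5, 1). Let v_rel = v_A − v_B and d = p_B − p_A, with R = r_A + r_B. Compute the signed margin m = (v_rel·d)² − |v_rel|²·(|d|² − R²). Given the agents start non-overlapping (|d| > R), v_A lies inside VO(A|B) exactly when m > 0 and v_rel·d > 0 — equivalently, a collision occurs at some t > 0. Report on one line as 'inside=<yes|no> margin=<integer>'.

d = (-23, -1),  |d|² = 530;  R = 7+3 = 10,  c = 530−10² = 430
v_rel = (1, 5),  |v_rel|² = 26;  v_rel·d = (1)·(-23) + (5)·(-1) = -28
26·t² + 56·t + 430 = 0  ⇒  m = (-28)² − 26·430 = -10396
m = -10396 < 0,  v_rel·d = -28 < 0  ⇒  outside

inside=no margin=-10396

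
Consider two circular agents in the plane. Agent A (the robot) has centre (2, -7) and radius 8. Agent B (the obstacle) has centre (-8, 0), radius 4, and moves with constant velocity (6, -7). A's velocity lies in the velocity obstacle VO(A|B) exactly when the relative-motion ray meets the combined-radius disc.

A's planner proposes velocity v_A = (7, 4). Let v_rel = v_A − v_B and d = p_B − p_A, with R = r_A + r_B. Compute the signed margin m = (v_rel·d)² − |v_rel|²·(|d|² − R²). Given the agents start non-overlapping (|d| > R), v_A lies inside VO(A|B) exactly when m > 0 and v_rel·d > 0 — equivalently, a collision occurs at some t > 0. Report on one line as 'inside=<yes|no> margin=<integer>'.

d = (-10, 7),  |d|² = 149;  R = 8+4 = 12,  c = 149−12² = 5
v_rel = (1, 11),  |v_rel|² = 122;  v_rel·d = (1)·(-10) + (11)·(7) = 67
122·t² − 134·t + 5 = 0  ⇒  m = 67² − 122·5 = 3879
m = 3879 > 0,  v_rel·d = 67 > 0  ⇒  inside

inside=yes margin=3879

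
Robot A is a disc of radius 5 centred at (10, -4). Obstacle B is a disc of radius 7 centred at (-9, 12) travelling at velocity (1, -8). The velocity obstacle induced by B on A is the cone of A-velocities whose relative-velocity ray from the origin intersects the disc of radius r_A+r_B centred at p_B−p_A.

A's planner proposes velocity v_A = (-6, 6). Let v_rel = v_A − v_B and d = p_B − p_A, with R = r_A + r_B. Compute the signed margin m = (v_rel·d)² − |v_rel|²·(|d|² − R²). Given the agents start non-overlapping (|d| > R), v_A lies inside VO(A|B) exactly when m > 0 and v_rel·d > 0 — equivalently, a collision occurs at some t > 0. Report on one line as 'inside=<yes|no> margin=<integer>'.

d = (-19, 16),  |d|² = 617;  R = 5+7 = 12,  c = 617−12² = 473
v_rel = (-7, 14),  |v_rel|² = 245;  v_rel·d = (-7)·(-19) + (14)·(16) = 357
245·t² − 714·t + 473 = 0  ⇒  m = 357² − 245·473 = 11564
m = 11564 > 0,  v_rel·d = 357 > 0  ⇒  inside

inside=yes margin=11564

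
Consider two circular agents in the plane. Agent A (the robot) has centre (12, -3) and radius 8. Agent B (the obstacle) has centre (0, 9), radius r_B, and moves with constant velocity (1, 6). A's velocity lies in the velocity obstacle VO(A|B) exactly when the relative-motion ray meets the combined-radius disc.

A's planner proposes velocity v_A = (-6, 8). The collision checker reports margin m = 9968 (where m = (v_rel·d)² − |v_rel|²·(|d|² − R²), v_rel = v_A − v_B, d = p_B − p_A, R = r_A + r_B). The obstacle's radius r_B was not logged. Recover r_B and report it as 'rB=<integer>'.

m = 9968
d = (-12, 12);  v_rel = (-7, 2),  |v_rel|² = 53
v_rel×d = (-7)·(12) − (2)·(-12) = -60
since m = R²·53 − (-60)²:  R² = (3600 + 9968) / 53 = 256
R = √256 = 16  ⇒  r_B = 16 − 8 = 8

rB=8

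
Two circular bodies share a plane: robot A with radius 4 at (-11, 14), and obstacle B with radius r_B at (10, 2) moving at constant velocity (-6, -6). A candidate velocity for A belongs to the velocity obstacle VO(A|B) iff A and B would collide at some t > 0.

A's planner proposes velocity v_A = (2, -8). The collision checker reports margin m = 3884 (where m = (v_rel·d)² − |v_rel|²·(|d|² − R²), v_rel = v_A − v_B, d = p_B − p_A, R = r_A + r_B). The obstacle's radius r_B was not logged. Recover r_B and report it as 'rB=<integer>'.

m = 3884
d = (21, -12);  v_rel = (8, -2),  |v_rel|² = 68
v_rel×d = (8)·(-12) − (-2)·(21) = -54
since m = R²·68 − (-54)²:  R² = (2916 + 3884) / 68 = 100
R = √100 = 10  ⇒  r_B = 10 − 4 = 6

rB=6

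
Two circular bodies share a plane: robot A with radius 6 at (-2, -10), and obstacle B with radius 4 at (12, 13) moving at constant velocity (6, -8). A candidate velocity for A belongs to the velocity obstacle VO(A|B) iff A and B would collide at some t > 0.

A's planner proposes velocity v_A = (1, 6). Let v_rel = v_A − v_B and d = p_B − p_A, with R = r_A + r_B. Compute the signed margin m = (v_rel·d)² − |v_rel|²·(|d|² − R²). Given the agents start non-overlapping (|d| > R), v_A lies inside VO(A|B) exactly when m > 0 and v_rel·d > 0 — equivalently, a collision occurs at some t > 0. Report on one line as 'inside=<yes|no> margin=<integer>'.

d = (14, 23),  |d|² = 725;  R = 6+4 = 10,  c = 725−10² = 625
v_rel = (-5, 14),  |v_rel|² = 221;  v_rel·d = (-5)·(14) + (14)·(23) = 252
221·t² − 504·t + 625 = 0  ⇒  m = 252² − 221·625 = -74621
m = -74621 < 0,  v_rel·d = 252 > 0  ⇒  outside

inside=no margin=-74621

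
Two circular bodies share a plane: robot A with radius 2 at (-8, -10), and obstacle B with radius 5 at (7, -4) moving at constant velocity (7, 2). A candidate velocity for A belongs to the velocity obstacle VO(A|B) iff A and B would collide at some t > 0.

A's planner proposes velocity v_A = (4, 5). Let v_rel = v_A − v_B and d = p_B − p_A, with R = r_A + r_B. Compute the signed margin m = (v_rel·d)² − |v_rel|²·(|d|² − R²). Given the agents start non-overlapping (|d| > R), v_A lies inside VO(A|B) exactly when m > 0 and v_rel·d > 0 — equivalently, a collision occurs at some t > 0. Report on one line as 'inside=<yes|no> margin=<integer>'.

d = (15, 6),  |d|² = 261;  R = 2+5 = 7,  c = 261−7² = 212
v_rel = (-3, 3),  |v_rel|² = 18;  v_rel·d = (-3)·(15) + (3)·(6) = -27
18·t² + 54·t + 212 = 0  ⇒  m = (-27)² − 18·212 = -3087
m = -3087 < 0,  v_rel·d = -27 < 0  ⇒  outside

inside=no margin=-3087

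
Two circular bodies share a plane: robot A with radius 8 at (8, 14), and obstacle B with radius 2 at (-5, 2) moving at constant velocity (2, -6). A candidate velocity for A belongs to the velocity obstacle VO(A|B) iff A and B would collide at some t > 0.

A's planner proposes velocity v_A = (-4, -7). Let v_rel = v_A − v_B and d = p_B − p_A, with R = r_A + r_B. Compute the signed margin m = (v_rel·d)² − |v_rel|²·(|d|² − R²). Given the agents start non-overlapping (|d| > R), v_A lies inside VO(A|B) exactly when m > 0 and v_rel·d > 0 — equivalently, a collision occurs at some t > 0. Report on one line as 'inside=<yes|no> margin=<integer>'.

d = (-13, -12),  |d|² = 313;  R = 8+2 = 10,  c = 313−10² = 213
v_rel = (-6, -1),  |v_rel|² = 37;  v_rel·d = (-6)·(-13) + (-1)·(-12) = 90
37·t² − 180·t + 213 = 0  ⇒  m = 90² − 37·213 = 219
m = 219 > 0,  v_rel·d = 90 > 0  ⇒  inside

inside=yes margin=219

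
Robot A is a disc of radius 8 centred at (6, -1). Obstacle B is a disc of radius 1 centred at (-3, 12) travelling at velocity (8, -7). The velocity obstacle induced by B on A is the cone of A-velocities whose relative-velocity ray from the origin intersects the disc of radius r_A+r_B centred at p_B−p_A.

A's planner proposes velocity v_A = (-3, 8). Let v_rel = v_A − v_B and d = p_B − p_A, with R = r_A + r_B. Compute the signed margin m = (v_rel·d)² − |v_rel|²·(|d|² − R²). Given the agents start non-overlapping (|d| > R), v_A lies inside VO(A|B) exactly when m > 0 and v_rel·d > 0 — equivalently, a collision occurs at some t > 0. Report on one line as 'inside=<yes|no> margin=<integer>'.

d = (-9, 13),  |d|² = 250;  R = 8+1 = 9,  c = 250−9² = 169
v_rel = (-11, 15),  |v_rel|² = 346;  v_rel·d = (-11)·(-9) + (15)·(13) = 294
346·t² − 588·t + 169 = 0  ⇒  m = 294² − 346·169 = 27962
m = 27962 > 0,  v_rel·d = 294 > 0  ⇒  inside

inside=yes margin=27962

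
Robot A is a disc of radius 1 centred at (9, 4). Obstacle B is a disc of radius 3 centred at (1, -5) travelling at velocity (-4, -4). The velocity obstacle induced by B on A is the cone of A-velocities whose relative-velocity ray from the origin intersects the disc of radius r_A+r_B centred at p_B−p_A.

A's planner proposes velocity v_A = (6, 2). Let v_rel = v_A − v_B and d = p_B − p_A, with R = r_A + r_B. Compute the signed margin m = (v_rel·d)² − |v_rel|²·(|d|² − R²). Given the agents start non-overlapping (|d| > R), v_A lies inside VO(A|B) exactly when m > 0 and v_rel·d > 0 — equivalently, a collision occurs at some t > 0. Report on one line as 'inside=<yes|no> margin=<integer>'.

d = (-8, -9),  |d|² = 145;  R = 1+3 = 4,  c = 145−4² = 129
v_rel = (10, 6),  |v_rel|² = 136;  v_rel·d = (10)·(-8) + (6)·(-9) = -134
136·t² + 268·t + 129 = 0  ⇒  m = (-134)² − 136·129 = 412
m = 412 > 0,  v_rel·d = -134 < 0  ⇒  outside

inside=no margin=412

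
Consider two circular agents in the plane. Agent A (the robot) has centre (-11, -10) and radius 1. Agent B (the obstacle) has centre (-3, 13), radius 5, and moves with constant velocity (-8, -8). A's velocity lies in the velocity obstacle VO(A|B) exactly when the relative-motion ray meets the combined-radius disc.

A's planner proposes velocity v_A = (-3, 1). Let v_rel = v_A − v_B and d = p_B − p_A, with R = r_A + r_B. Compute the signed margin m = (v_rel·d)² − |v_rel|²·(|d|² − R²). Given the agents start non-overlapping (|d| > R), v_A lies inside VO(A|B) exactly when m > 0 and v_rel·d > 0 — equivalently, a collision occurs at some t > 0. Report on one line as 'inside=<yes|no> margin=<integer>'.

d = (8, 23),  |d|² = 593;  R = 1+5 = 6,  c = 593−6² = 557
v_rel = (5, 9),  |v_rel|² = 106;  v_rel·d = (5)·(8) + (9)·(23) = 247
106·t² − 494·t + 557 = 0  ⇒  m = 247² − 106·557 = 1967
m = 1967 > 0,  v_rel·d = 247 > 0  ⇒  inside

inside=yes margin=1967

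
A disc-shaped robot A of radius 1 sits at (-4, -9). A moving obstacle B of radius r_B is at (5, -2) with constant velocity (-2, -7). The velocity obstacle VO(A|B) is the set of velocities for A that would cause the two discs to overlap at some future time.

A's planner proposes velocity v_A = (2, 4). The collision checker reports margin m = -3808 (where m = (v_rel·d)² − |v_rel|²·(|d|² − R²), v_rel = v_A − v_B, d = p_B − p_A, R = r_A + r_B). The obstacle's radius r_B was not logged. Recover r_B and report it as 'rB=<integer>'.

m = -3808
d = (9, 7);  v_rel = (4, 11),  |v_rel|² = 137
v_rel×d = (4)·(7) − (11)·(9) = -71
since m = R²·137 − (-71)²:  R² = (5041 + -3808) / 137 = 9
R = √9 = 3  ⇒  r_B = 3 − 1 = 2

rB=2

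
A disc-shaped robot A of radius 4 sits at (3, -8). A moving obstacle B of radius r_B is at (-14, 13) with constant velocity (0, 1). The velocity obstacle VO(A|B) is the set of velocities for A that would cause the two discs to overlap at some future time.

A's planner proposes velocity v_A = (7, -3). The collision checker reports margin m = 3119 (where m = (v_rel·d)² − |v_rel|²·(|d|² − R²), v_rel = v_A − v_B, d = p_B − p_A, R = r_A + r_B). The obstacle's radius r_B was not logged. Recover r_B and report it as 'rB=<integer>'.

m = 3119
d = (-17, 21);  v_rel = (7, -4),  |v_rel|² = 65
v_rel×d = (7)·(21) − (-4)·(-17) = 79
since m = R²·65 − 79²:  R² = (6241 + 3119) / 65 = 144
R = √144 = 12  ⇒  r_B = 12 − 4 = 8

rB=8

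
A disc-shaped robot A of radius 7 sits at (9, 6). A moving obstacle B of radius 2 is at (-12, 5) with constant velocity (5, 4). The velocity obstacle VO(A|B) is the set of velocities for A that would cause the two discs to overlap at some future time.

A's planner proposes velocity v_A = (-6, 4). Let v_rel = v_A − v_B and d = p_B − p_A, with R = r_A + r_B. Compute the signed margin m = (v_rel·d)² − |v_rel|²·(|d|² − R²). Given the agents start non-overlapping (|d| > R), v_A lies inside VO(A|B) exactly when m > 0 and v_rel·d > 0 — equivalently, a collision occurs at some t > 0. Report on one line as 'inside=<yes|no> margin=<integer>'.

d = (-21, -1),  |d|² = 442;  R = 7+2 = 9,  c = 442−9² = 361
v_rel = (-11, 0),  |v_rel|² = 121;  v_rel·d = (-11)·(-21) + (0)·(-1) = 231
121·t² − 462·t + 361 = 0  ⇒  m = 231² − 121·361 = 9680
m = 9680 > 0,  v_rel·d = 231 > 0  ⇒  inside

inside=yes margin=9680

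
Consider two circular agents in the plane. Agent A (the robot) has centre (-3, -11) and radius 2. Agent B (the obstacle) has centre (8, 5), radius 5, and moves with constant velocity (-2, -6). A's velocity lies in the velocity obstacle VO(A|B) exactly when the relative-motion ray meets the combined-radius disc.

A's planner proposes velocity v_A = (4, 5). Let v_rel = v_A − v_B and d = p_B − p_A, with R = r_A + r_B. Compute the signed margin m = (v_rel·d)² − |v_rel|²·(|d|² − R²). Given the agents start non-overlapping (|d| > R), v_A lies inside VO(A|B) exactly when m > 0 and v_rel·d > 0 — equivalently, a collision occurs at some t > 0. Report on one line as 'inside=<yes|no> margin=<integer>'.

d = (11, 16),  |d|² = 377;  R = 2+5 = 7,  c = 377−7² = 328
v_rel = (6, 11),  |v_rel|² = 157;  v_rel·d = (6)·(11) + (11)·(16) = 242
157·t² − 484·t + 328 = 0  ⇒  m = 242² − 157·328 = 7068
m = 7068 > 0,  v_rel·d = 242 > 0  ⇒  inside

inside=yes margin=7068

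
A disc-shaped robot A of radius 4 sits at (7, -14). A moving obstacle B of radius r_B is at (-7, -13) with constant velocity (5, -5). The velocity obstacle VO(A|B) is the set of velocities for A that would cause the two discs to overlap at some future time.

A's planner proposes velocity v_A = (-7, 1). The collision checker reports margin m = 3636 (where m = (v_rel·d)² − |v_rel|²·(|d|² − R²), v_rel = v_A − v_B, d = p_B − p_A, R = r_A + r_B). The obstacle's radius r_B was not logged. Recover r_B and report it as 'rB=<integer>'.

m = 3636
d = (-14, 1);  v_rel = (-12, 6),  |v_rel|² = 180
v_rel×d = (-12)·(1) − (6)·(-14) = 72
since m = R²·180 − 72²:  R² = (5184 + 3636) / 180 = 49
R = √49 = 7  ⇒  r_B = 7 − 4 = 3

rB=3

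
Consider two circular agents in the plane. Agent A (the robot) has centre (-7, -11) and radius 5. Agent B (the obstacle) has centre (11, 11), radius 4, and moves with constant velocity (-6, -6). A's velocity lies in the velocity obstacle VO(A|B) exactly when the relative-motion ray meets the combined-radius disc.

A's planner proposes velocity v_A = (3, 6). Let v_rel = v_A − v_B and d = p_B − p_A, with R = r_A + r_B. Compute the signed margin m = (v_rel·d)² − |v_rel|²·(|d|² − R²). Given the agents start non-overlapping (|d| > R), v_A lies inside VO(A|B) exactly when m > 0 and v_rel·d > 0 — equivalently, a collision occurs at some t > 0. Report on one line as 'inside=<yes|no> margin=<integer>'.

d = (18, 22),  |d|² = 808;  R = 5+4 = 9,  c = 808−9² = 727
v_rel = (9, 12),  |v_rel|² = 225;  v_rel·d = (9)·(18) + (12)·(22) = 426
225·t² − 852·t + 727 = 0  ⇒  m = 426² − 225·727 = 17901
m = 17901 > 0,  v_rel·d = 426 > 0  ⇒  inside

inside=yes margin=17901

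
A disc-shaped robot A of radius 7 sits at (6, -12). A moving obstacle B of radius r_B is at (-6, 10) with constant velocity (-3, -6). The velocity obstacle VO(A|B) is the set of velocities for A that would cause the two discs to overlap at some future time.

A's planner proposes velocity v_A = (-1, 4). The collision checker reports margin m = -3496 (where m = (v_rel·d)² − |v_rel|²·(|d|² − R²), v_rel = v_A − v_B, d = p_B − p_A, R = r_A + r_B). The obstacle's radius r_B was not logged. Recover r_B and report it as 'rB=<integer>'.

m = -3496
d = (-12, 22);  v_rel = (2, 10),  |v_rel|² = 104
v_rel×d = (2)·(22) − (10)·(-12) = 164
since m = R²·104 − 164²:  R² = (26896 + -3496) / 104 = 225
R = √225 = 15  ⇒  r_B = 15 − 7 = 8

rB=8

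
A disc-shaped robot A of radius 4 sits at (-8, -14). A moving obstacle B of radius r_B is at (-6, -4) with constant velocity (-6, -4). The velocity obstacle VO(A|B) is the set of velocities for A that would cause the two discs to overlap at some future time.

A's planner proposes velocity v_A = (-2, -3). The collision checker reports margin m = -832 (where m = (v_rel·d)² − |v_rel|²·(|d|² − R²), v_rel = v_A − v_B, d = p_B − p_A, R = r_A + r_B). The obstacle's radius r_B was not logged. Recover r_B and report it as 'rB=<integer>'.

m = -832
d = (2, 10);  v_rel = (4, 1),  |v_rel|² = 17
v_rel×d = (4)·(10) − (1)·(2) = 38
since m = R²·17 − 38²:  R² = (1444 + -832) / 17 = 36
R = √36 = 6  ⇒  r_B = 6 − 4 = 2

rB=2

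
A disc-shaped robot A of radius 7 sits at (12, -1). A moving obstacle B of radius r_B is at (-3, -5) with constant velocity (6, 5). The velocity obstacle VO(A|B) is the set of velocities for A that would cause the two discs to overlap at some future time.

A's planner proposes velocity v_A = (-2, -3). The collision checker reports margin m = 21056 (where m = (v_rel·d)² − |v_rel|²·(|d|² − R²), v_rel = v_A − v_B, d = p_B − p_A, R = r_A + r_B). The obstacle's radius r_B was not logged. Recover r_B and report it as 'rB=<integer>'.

m = 21056
d = (-15, -4);  v_rel = (-8, -8),  |v_rel|² = 128
v_rel×d = (-8)·(-4) − (-8)·(-15) = -88
since m = R²·128 − (-88)²:  R² = (7744 + 21056) / 128 = 225
R = √225 = 15  ⇒  r_B = 15 − 7 = 8

rB=8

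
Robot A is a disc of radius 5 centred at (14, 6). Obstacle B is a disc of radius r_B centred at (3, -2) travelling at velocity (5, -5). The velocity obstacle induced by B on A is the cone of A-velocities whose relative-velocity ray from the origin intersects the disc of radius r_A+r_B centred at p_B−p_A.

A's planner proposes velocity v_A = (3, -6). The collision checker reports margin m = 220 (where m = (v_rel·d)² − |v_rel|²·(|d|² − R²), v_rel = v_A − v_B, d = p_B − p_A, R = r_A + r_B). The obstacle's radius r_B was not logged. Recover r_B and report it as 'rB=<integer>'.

m = 220
d = (-11, -8);  v_rel = (-2, -1),  |v_rel|² = 5
v_rel×d = (-2)·(-8) − (-1)·(-11) = 5
since m = R²·5 − 5²:  R² = (25 + 220) / 5 = 49
R = √49 = 7  ⇒  r_B = 7 − 5 = 2

rB=2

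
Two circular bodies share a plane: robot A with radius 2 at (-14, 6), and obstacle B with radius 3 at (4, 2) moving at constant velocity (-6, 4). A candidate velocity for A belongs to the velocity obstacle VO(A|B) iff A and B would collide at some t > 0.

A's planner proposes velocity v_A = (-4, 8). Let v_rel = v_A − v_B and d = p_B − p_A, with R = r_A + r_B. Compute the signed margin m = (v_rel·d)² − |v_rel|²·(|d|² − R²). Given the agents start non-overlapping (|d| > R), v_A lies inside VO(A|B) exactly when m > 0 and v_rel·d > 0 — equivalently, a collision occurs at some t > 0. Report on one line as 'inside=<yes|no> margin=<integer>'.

d = (18, -4),  |d|² = 340;  R = 2+3 = 5,  c = 340−5² = 315
v_rel = (2, 4),  |v_rel|² = 20;  v_rel·d = (2)·(18) + (4)·(-4) = 20
20·t² − 40·t + 315 = 0  ⇒  m = 20² − 20·315 = -5900
m = -5900 < 0,  v_rel·d = 20 > 0  ⇒  outside

inside=no margin=-5900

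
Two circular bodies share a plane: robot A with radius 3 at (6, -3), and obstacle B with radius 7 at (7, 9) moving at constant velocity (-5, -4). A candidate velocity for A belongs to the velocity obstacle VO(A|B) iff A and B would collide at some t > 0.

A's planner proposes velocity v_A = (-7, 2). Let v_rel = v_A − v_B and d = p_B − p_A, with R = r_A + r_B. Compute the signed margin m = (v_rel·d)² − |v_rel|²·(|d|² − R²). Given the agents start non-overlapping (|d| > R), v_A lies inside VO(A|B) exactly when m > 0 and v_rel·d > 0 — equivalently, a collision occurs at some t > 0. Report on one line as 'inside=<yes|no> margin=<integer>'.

d = (1, 12),  |d|² = 145;  R = 3+7 = 10,  c = 145−10² = 45
v_rel = (-2, 6),  |v_rel|² = 40;  v_rel·d = (-2)·(1) + (6)·(12) = 70
40·t² − 140·t + 45 = 0  ⇒  m = 70² − 40·45 = 3100
m = 3100 > 0,  v_rel·d = 70 > 0  ⇒  inside

inside=yes margin=3100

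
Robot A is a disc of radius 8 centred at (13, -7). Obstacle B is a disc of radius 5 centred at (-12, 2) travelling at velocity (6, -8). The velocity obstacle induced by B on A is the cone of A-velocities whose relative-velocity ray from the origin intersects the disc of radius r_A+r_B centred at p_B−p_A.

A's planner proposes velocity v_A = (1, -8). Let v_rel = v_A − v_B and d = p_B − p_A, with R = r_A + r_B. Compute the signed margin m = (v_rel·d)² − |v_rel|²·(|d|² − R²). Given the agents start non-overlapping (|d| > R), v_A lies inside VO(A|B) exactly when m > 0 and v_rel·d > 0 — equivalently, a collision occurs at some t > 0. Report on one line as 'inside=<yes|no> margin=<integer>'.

d = (-25, 9),  |d|² = 706;  R = 8+5 = 13,  c = 706−13² = 537
v_rel = (-5, 0),  |v_rel|² = 25;  v_rel·d = (-5)·(-25) + (0)·(9) = 125
25·t² − 250·t + 537 = 0  ⇒  m = 125² − 25·537 = 2200
m = 2200 > 0,  v_rel·d = 125 > 0  ⇒  inside

inside=yes margin=2200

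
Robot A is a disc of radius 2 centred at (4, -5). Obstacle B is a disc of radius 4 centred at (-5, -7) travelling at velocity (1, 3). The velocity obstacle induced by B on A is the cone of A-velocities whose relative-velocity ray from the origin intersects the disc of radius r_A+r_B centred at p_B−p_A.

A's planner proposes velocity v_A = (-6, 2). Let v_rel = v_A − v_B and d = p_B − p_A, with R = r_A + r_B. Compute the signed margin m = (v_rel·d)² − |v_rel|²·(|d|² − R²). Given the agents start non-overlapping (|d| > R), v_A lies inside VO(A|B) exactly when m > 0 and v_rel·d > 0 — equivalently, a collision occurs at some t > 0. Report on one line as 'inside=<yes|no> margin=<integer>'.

d = (-9, -2),  |d|² = 85;  R = 2+4 = 6,  c = 85−6² = 49
v_rel = (-7, -1),  |v_rel|² = 50;  v_rel·d = (-7)·(-9) + (-1)·(-2) = 65
50·t² − 130·t + 49 = 0  ⇒  m = 65² − 50·49 = 1775
m = 1775 > 0,  v_rel·d = 65 > 0  ⇒  inside

inside=yes margin=1775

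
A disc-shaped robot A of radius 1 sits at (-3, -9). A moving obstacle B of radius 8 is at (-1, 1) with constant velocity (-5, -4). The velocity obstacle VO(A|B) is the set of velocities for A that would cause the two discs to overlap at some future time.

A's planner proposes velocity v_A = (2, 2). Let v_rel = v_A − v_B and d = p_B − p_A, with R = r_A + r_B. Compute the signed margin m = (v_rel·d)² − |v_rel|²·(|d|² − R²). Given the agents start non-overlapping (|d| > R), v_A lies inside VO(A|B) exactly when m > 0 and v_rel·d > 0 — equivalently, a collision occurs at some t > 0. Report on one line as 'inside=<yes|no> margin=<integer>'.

d = (2, 10),  |d|² = 104;  R = 1+8 = 9,  c = 104−9² = 23
v_rel = (7, 6),  |v_rel|² = 85;  v_rel·d = (7)·(2) + (6)·(10) = 74
85·t² − 148·t + 23 = 0  ⇒  m = 74² − 85·23 = 3521
m = 3521 > 0,  v_rel·d = 74 > 0  ⇒  inside

inside=yes margin=3521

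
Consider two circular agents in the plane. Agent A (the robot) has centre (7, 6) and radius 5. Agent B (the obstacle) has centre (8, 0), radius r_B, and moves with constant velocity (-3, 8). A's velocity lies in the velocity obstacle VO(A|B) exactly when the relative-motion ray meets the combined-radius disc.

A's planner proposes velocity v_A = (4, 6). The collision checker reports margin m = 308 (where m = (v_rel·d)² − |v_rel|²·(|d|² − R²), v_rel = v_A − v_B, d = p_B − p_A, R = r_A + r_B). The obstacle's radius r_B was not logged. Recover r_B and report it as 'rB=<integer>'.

m = 308
d = (1, -6);  v_rel = (7, -2),  |v_rel|² = 53
v_rel×d = (7)·(-6) − (-2)·(1) = -40
since m = R²·53 − (-40)²:  R² = (1600 + 308) / 53 = 36
R = √36 = 6  ⇒  r_B = 6 − 5 = 1

rB=1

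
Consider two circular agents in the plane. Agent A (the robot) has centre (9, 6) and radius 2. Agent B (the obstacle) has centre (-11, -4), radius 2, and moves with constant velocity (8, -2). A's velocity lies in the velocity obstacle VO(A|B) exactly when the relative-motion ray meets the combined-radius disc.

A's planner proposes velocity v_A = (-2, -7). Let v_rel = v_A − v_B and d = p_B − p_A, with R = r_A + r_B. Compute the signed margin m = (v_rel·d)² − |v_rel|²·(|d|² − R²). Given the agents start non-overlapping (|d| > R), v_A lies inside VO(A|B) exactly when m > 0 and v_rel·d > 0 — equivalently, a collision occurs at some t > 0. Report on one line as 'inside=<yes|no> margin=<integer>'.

d = (-20, -10),  |d|² = 500;  R = 2+2 = 4,  c = 500−4² = 484
v_rel = (-10, -5),  |v_rel|² = 125;  v_rel·d = (-10)·(-20) + (-5)·(-10) = 250
125·t² − 500·t + 484 = 0  ⇒  m = 250² − 125·484 = 2000
m = 2000 > 0,  v_rel·d = 250 > 0  ⇒  inside

inside=yes margin=2000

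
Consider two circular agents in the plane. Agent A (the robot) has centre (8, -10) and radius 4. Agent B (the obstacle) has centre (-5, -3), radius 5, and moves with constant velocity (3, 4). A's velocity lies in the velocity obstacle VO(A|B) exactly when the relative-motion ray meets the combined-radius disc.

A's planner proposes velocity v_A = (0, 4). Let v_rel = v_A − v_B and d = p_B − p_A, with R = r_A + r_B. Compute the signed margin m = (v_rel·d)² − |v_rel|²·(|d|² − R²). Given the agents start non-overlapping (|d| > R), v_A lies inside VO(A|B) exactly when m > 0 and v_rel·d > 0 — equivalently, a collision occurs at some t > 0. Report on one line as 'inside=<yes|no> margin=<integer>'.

d = (-13, 7),  |d|² = 218;  R = 4+5 = 9,  c = 218−9² = 137
v_rel = (-3, 0),  |v_rel|² = 9;  v_rel·d = (-3)·(-13) + (0)·(7) = 39
9·t² − 78·t + 137 = 0  ⇒  m = 39² − 9·137 = 288
m = 288 > 0,  v_rel·d = 39 > 0  ⇒  inside

inside=yes margin=288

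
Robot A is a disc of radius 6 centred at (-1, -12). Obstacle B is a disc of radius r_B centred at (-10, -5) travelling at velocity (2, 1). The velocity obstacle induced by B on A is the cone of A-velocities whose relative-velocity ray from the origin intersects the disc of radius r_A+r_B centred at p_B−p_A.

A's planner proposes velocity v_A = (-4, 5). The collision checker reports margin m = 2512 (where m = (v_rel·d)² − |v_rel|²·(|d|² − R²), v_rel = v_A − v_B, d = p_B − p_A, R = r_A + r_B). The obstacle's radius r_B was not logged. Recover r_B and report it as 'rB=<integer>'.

m = 2512
d = (-9, 7);  v_rel = (-6, 4),  |v_rel|² = 52
v_rel×d = (-6)·(7) − (4)·(-9) = -6
since m = R²·52 − (-6)²:  R² = (36 + 2512) / 52 = 49
R = √49 = 7  ⇒  r_B = 7 − 6 = 1

rB=1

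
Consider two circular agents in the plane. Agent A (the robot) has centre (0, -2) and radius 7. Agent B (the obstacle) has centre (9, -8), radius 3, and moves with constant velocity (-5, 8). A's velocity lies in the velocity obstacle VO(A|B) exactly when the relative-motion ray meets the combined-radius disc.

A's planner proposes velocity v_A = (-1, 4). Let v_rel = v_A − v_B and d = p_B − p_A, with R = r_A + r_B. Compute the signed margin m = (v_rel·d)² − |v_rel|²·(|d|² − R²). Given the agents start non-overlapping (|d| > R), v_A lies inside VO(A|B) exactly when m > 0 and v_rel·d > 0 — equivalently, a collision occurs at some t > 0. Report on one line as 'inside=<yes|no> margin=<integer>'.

d = (9, -6),  |d|² = 117;  R = 7+3 = 10,  c = 117−10² = 17
v_rel = (4, -4),  |v_rel|² = 32;  v_rel·d = (4)·(9) + (-4)·(-6) = 60
32·t² − 120·t + 17 = 0  ⇒  m = 60² − 32·17 = 3056
m = 3056 > 0,  v_rel·d = 60 > 0  ⇒  inside

inside=yes margin=3056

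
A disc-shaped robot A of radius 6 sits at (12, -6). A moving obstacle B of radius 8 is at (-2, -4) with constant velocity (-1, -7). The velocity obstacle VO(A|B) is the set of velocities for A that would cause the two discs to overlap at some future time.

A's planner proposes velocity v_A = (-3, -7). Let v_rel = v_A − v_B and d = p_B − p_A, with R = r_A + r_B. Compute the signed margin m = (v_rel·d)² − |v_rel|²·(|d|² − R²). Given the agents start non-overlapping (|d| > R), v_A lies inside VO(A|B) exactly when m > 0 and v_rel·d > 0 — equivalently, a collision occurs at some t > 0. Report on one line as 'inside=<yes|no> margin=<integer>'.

d = (-14, 2),  |d|² = 200;  R = 6+8 = 14,  c = 200−14² = 4
v_rel = (-2, 0),  |v_rel|² = 4;  v_rel·d = (-2)·(-14) + (0)·(2) = 28
4·t² − 56·t + 4 = 0  ⇒  m = 28² − 4·4 = 768
m = 768 > 0,  v_rel·d = 28 > 0  ⇒  inside

inside=yes margin=768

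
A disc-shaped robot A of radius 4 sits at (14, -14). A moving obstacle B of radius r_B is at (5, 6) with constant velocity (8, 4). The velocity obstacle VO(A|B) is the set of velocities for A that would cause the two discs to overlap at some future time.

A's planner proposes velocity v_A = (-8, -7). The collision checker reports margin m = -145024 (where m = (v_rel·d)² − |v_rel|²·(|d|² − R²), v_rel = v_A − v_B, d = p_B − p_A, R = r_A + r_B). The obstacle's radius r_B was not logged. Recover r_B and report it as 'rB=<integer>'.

m = -145024
d = (-9, 20);  v_rel = (-16, -11),  |v_rel|² = 377
v_rel×d = (-16)·(20) − (-11)·(-9) = -419
since m = R²·377 − (-419)²:  R² = (175561 + -145024) / 377 = 81
R = √81 = 9  ⇒  r_B = 9 − 4 = 5

rB=5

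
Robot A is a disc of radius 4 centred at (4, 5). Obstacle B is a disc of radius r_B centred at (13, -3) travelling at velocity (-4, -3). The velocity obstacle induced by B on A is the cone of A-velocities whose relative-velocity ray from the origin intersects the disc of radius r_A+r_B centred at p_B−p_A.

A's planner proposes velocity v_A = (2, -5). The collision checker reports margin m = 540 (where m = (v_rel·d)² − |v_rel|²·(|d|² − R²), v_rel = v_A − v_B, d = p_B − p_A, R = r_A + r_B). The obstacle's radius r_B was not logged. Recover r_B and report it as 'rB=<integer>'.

m = 540
d = (9, -8);  v_rel = (6, -2),  |v_rel|² = 40
v_rel×d = (6)·(-8) − (-2)·(9) = -30
since m = R²·40 − (-30)²:  R² = (900 + 540) / 40 = 36
R = √36 = 6  ⇒  r_B = 6 − 4 = 2

rB=2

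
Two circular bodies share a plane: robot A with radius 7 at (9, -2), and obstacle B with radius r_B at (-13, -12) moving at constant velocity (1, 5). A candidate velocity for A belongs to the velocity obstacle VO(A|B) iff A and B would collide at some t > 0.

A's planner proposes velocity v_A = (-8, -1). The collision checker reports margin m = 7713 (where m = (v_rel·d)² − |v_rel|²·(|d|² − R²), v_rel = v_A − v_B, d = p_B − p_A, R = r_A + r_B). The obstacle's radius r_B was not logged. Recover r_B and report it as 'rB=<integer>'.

m = 7713
d = (-22, -10);  v_rel = (-9, -6),  |v_rel|² = 117
v_rel×d = (-9)·(-10) − (-6)·(-22) = -42
since m = R²·117 − (-42)²:  R² = (1764 + 7713) / 117 = 81
R = √81 = 9  ⇒  r_B = 9 − 7 = 2

rB=2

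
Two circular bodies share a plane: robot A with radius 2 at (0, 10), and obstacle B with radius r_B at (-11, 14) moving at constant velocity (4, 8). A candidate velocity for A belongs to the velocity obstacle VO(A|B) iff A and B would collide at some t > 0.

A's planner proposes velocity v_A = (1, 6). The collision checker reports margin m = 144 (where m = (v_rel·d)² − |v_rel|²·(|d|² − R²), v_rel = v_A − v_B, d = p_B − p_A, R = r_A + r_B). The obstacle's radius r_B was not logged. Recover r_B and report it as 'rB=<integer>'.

m = 144
d = (-11, 4);  v_rel = (-3, -2),  |v_rel|² = 13
v_rel×d = (-3)·(4) − (-2)·(-11) = -34
since m = R²·13 − (-34)²:  R² = (1156 + 144) / 13 = 100
R = √100 = 10  ⇒  r_B = 10 − 2 = 8

rB=8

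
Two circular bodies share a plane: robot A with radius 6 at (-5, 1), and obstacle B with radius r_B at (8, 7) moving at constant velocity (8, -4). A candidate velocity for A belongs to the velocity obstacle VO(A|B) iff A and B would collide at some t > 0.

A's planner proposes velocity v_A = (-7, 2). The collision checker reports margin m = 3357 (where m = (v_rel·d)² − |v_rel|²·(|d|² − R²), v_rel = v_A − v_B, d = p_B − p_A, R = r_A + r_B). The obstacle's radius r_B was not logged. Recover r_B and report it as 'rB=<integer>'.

m = 3357
d = (13, 6);  v_rel = (-15, 6),  |v_rel|² = 261
v_rel×d = (-15)·(6) − (6)·(13) = -168
since m = R²·261 − (-168)²:  R² = (28224 + 3357) / 261 = 121
R = √121 = 11  ⇒  r_B = 11 − 6 = 5

rB=5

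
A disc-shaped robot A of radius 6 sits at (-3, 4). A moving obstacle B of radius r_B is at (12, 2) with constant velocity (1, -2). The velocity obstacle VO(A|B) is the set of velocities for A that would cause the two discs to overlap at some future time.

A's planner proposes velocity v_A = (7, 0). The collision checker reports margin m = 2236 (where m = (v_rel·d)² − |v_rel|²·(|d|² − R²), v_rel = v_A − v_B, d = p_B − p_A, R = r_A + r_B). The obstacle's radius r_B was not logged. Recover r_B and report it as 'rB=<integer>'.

m = 2236
d = (15, -2);  v_rel = (6, 2),  |v_rel|² = 40
v_rel×d = (6)·(-2) − (2)·(15) = -42
since m = R²·40 − (-42)²:  R² = (1764 + 2236) / 40 = 100
R = √100 = 10  ⇒  r_B = 10 − 6 = 4

rB=4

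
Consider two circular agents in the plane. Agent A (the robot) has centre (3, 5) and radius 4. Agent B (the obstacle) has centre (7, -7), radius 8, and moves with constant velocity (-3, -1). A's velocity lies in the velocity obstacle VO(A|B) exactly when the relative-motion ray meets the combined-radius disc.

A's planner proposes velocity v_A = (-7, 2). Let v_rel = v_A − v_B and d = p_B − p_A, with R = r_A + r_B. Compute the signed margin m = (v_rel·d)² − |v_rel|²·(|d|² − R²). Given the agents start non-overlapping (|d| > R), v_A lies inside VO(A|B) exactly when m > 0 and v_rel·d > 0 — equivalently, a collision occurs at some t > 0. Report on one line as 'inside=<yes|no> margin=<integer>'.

d = (4, -12),  |d|² = 160;  R = 4+8 = 12,  c = 160−12² = 16
v_rel = (-4, 3),  |v_rel|² = 25;  v_rel·d = (-4)·(4) + (3)·(-12) = -52
25·t² + 104·t + 16 = 0  ⇒  m = (-52)² − 25·16 = 2304
m = 2304 > 0,  v_rel·d = -52 < 0  ⇒  outside

inside=no margin=2304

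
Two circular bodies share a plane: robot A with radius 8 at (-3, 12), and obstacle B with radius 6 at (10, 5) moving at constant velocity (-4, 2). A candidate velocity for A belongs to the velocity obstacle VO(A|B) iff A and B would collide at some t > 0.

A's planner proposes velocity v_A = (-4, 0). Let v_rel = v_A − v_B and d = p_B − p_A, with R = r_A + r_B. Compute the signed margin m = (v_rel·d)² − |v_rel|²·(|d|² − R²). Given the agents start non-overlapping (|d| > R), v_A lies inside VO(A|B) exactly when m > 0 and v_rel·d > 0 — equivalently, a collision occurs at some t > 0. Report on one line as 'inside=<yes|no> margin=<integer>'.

d = (13, -7),  |d|² = 218;  R = 8+6 = 14,  c = 218−14² = 22
v_rel = (0, -2),  |v_rel|² = 4;  v_rel·d = (0)·(13) + (-2)·(-7) = 14
4·t² − 28·t + 22 = 0  ⇒  m = 14² − 4·22 = 108
m = 108 > 0,  v_rel·d = 14 > 0  ⇒  inside

inside=yes margin=108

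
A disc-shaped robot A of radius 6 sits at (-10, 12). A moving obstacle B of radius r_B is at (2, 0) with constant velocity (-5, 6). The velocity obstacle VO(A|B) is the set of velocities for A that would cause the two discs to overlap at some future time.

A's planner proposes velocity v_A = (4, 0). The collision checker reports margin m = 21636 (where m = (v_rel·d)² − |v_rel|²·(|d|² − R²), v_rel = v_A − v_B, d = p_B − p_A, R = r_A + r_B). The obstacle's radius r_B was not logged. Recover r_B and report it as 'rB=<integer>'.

m = 21636
d = (12, -12);  v_rel = (9, -6),  |v_rel|² = 117
v_rel×d = (9)·(-12) − (-6)·(12) = -36
since m = R²·117 − (-36)²:  R² = (1296 + 21636) / 117 = 196
R = √196 = 14  ⇒  r_B = 14 − 6 = 8

rB=8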